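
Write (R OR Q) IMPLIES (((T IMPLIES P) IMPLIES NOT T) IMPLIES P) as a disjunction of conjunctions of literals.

(NOT R AND NOT Q) OR P

(R OR Q) IMPLIES (((T IMPLIES P) IMPLIES NOT T) IMPLIES P)
≡ NOT (R OR Q) OR (((T IMPLIES P) IMPLIES NOT T) IMPLIES P)   [eliminate IMPLIES]
≡ NOT (R OR Q) OR NOT ((T IMPLIES P) IMPLIES NOT T) OR P   [eliminate IMPLIES]
≡ NOT (R OR Q) OR NOT (NOT (T IMPLIES P) OR NOT T) OR P   [eliminate IMPLIES]
≡ NOT (R OR Q) OR NOT (NOT (NOT T OR P) OR NOT T) OR P   [eliminate IMPLIES]
≡ (NOT R AND NOT Q) OR NOT (NOT (NOT T OR P) OR NOT T) OR P   [De Morgan]
≡ (NOT R AND NOT Q) OR (NOT NOT (NOT T OR P) AND NOT NOT T) OR P   [De Morgan]
≡ (NOT R AND NOT Q) OR ((NOT T OR P) AND NOT NOT T) OR P   [double negation]
≡ (NOT R AND NOT Q) OR ((NOT T OR P) AND T) OR P   [double negation]
≡ (NOT R AND NOT Q) OR (NOT T AND T) OR (P AND T) OR P   [distribute AND over OR]
≡ (NOT R AND NOT Q) OR P   [simplify]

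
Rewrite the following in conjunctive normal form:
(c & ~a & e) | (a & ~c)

(c | a) & (~a | ~c) & (e | a) & (e | ~c)

(c & ~a & e) | (a & ~c)
⇔ (c | a) & (c | ~c) & (~a | a) & (~a | ~c) & (e | a) & (e | ~c)
⇔ (c | a) & (~a | ~c) & (e | a) & (e | ~c)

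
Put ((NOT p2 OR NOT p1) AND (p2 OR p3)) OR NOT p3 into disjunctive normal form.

((NOT p2 OR NOT p1) AND (p2 OR p3)) OR NOT p3
= (NOT p2 AND p2) OR (NOT p2 AND p3) OR (NOT p1 AND p2) OR (NOT p1 AND p3) OR NOT p3
= (NOT p2 AND p3) OR (NOT p1 AND p2) OR (NOT p1 AND p3) OR NOT p3

(NOT p2 AND p3) OR (NOT p1 AND p2) OR (NOT p1 AND p3) OR NOT p3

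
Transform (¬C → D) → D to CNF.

(¬C → D) → D
≡ ¬(¬C → D) ∨ D   (eliminate →)
≡ ¬(¬¬C ∨ D) ∨ D   (eliminate →)
≡ ¬¬¬C ∧ ¬D ∨ D   (De Morgan)
≡ ¬C ∧ ¬D ∨ D   (double negation)
≡ (¬C ∨ D) ∧ (¬D ∨ D)   (distribute ∨ over ∧)
≡ ¬C ∨ D   (simplify)

¬C ∨ D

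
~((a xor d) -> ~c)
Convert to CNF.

(a | d) & (~a | ~d) & c

~((a xor d) -> ~c)
⇔ ~(~(a xor d) | ~c)   [eliminate ->]
⇔ ~(~((a | d) & ~(a & d)) | ~c)   [expand xor]
⇔ ~~((a | d) & ~(a & d)) & ~~c   [De Morgan]
⇔ (a | d) & ~(a & d) & ~~c   [double negation]
⇔ (a | d) & (~a | ~d) & ~~c   [De Morgan]
⇔ (a | d) & (~a | ~d) & c   [double negation]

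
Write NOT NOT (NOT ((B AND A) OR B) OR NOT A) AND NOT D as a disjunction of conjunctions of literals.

(NOT B AND NOT D) OR (NOT A AND NOT D)

NOT NOT (NOT ((B AND A) OR B) OR NOT A) AND NOT D
≡ (NOT ((B AND A) OR B) OR NOT A) AND NOT D   [double negation]
≡ ((NOT (B AND A) AND NOT B) OR NOT A) AND NOT D   [De Morgan]
≡ (((NOT B OR NOT A) AND NOT B) OR NOT A) AND NOT D   [De Morgan]
≡ (NOT B AND NOT B AND NOT D) OR (NOT A AND NOT B AND NOT D) OR (NOT A AND NOT D)   [distribute AND over OR]
≡ (NOT B AND NOT D) OR (NOT A AND NOT D)   [simplify]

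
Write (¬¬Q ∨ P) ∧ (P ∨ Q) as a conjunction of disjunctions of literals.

(¬¬Q ∨ P) ∧ (P ∨ Q)
= (Q ∨ P) ∧ (P ∨ Q)   (double negation)
= Q ∨ P   (simplify)

Q ∨ P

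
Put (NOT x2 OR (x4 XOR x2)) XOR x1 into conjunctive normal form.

(NOT x2 OR (x4 XOR x2)) XOR x1
≡ (NOT x2 OR (x4 XOR x2) OR x1) AND NOT ((NOT x2 OR (x4 XOR x2)) AND x1)
≡ (NOT x2 OR ((x4 OR x2) AND NOT (x4 AND x2)) OR x1) AND NOT ((NOT x2 OR (x4 XOR x2)) AND x1)
≡ (NOT x2 OR ((x4 OR x2) AND NOT (x4 AND x2)) OR x1) AND NOT ((NOT x2 OR ((x4 OR x2) AND NOT (x4 AND x2))) AND x1)
≡ (NOT x2 OR ((x4 OR x2) AND (NOT x4 OR NOT x2)) OR x1) AND NOT ((NOT x2 OR ((x4 OR x2) AND NOT (x4 AND x2))) AND x1)
≡ (NOT x2 OR ((x4 OR x2) AND (NOT x4 OR NOT x2)) OR x1) AND (NOT (NOT x2 OR ((x4 OR x2) AND NOT (x4 AND x2))) OR NOT x1)
≡ (NOT x2 OR ((x4 OR x2) AND (NOT x4 OR NOT x2)) OR x1) AND ((NOT NOT x2 AND NOT ((x4 OR x2) AND NOT (x4 AND x2))) OR NOT x1)
≡ (NOT x2 OR ((x4 OR x2) AND (NOT x4 OR NOT x2)) OR x1) AND ((x2 AND NOT ((x4 OR x2) AND NOT (x4 AND x2))) OR NOT x1)
≡ (NOT x2 OR ((x4 OR x2) AND (NOT x4 OR NOT x2)) OR x1) AND ((x2 AND (NOT (x4 OR x2) OR NOT NOT (x4 AND x2))) OR NOT x1)
≡ (NOT x2 OR ((x4 OR x2) AND (NOT x4 OR NOT x2)) OR x1) AND ((x2 AND ((NOT x4 AND NOT x2) OR NOT NOT (x4 AND x2))) OR NOT x1)
≡ (NOT x2 OR ((x4 OR x2) AND (NOT x4 OR NOT x2)) OR x1) AND ((x2 AND ((NOT x4 AND NOT x2) OR (x4 AND x2))) OR NOT x1)
≡ (NOT x2 OR x4 OR x2 OR x1) AND (NOT x2 OR NOT x4 OR NOT x2 OR x1) AND (x2 OR NOT x1) AND (NOT x4 OR x4 OR NOT x1) AND (NOT x4 OR x2 OR NOT x1) AND (NOT x2 OR x4 OR NOT x1) AND (NOT x2 OR x2 OR NOT x1)
≡ (NOT x2 OR NOT x4 OR x1) AND (x2 OR NOT x1) AND (NOT x2 OR x4 OR NOT x1)

(NOT x2 OR NOT x4 OR x1) AND (x2 OR NOT x1) AND (NOT x2 OR x4 OR NOT x1)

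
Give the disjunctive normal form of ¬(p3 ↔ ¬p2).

¬(p3 ↔ ¬p2)
= ¬((p3 → ¬p2) ∧ (¬p2 → p3))   — eliminate ↔
= ¬((¬p3 ∨ ¬p2) ∧ (¬p2 → p3))   — eliminate →
= ¬((¬p3 ∨ ¬p2) ∧ (¬¬p2 ∨ p3))   — eliminate →
= ¬(¬p3 ∨ ¬p2) ∨ ¬(¬¬p2 ∨ p3)   — De Morgan
= ¬¬p3 ∧ ¬¬p2 ∨ ¬(¬¬p2 ∨ p3)   — De Morgan
= p3 ∧ ¬¬p2 ∨ ¬(¬¬p2 ∨ p3)   — double negation
= p3 ∧ p2 ∨ ¬(¬¬p2 ∨ p3)   — double negation
= p3 ∧ p2 ∨ ¬¬¬p2 ∧ ¬p3   — De Morgan
= p3 ∧ p2 ∨ ¬p2 ∧ ¬p3   — double negation

p3 ∧ p2 ∨ ¬p2 ∧ ¬p3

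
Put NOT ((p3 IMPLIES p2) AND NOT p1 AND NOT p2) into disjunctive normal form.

NOT ((p3 IMPLIES p2) AND NOT p1 AND NOT p2)
≡ NOT ((NOT p3 OR p2) AND NOT p1 AND NOT p2)   [eliminate IMPLIES]
≡ NOT (NOT p3 OR p2) OR NOT NOT p1 OR NOT NOT p2   [De Morgan]
≡ (NOT NOT p3 AND NOT p2) OR NOT NOT p1 OR NOT NOT p2   [De Morgan]
≡ (p3 AND NOT p2) OR NOT NOT p1 OR NOT NOT p2   [double negation]
≡ (p3 AND NOT p2) OR p1 OR NOT NOT p2   [double negation]
≡ (p3 AND NOT p2) OR p1 OR p2   [double negation]

(p3 AND NOT p2) OR p1 OR p2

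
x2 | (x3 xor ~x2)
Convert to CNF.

x2 | ~x3

x2 | (x3 xor ~x2)
≡ x2 | ((x3 | ~x2) & ~(x3 & ~x2))   — expand xor
≡ x2 | ((x3 | ~x2) & (~x3 | ~~x2))   — De Morgan
≡ x2 | ((x3 | ~x2) & (~x3 | x2))   — double negation
≡ (x2 | x3 | ~x2) & (x2 | ~x3 | x2)   — distribute | over &
≡ x2 | ~x3   — simplify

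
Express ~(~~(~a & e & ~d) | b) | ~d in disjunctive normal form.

~(~~(~a & e & ~d) | b) | ~d
⇔ (~~~(~a & e & ~d) & ~b) | ~d   (De Morgan)
⇔ (~(~a & e & ~d) & ~b) | ~d   (double negation)
⇔ ((~~a | ~e | ~~d) & ~b) | ~d   (De Morgan)
⇔ ((a | ~e | ~~d) & ~b) | ~d   (double negation)
⇔ ((a | ~e | d) & ~b) | ~d   (double negation)
⇔ (a & ~b) | (~e & ~b) | (d & ~b) | ~d   (distribute & over |)

(a & ~b) | (~e & ~b) | (d & ~b) | ~d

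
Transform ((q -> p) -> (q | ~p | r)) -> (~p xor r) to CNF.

(~q | ~p | r) & (p | ~r)

((q -> p) -> (q | ~p | r)) -> (~p xor r)
= ~((q -> p) -> (q | ~p | r)) | (~p xor r)   — eliminate ->
= ~(~(q -> p) | q | ~p | r) | (~p xor r)   — eliminate ->
= ~(~(~q | p) | q | ~p | r) | (~p xor r)   — eliminate ->
= ~(~(~q | p) | q | ~p | r) | ((~p | r) & ~(~p & r))   — expand xor
= (~~(~q | p) & ~q & ~~p & ~r) | ((~p | r) & ~(~p & r))   — De Morgan
= ((~q | p) & ~q & ~~p & ~r) | ((~p | r) & ~(~p & r))   — double negation
= ((~q | p) & ~q & p & ~r) | ((~p | r) & ~(~p & r))   — double negation
= ((~q | p) & ~q & p & ~r) | ((~p | r) & (~~p | ~r))   — De Morgan
= ((~q | p) & ~q & p & ~r) | ((~p | r) & (p | ~r))   — double negation
= (~q | p | ~p | r) & (~q | p | p | ~r) & (~q | ~p | r) & (~q | p | ~r) & (p | ~p | r) & (p | p | ~r) & (~r | ~p | r) & (~r | p | ~r)   — distribute | over &
= (~q | ~p | r) & (p | ~r)   — simplify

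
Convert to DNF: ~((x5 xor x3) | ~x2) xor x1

~((x5 xor x3) | ~x2) xor x1
= (~((x5 xor x3) | ~x2) & ~x1) | (~~((x5 xor x3) | ~x2) & x1)   [expand xor]
= (~((x5 & ~x3) | (~x5 & x3) | ~x2) & ~x1) | (~~((x5 xor x3) | ~x2) & x1)   [expand xor]
= (~((x5 & ~x3) | (~x5 & x3) | ~x2) & ~x1) | (~~((x5 & ~x3) | (~x5 & x3) | ~x2) & x1)   [expand xor]
= (~(x5 & ~x3) & ~(~x5 & x3) & ~~x2 & ~x1) | (~~((x5 & ~x3) | (~x5 & x3) | ~x2) & x1)   [De Morgan]
= ((~x5 | ~~x3) & ~(~x5 & x3) & ~~x2 & ~x1) | (~~((x5 & ~x3) | (~x5 & x3) | ~x2) & x1)   [De Morgan]
= ((~x5 | x3) & ~(~x5 & x3) & ~~x2 & ~x1) | (~~((x5 & ~x3) | (~x5 & x3) | ~x2) & x1)   [double negation]
= ((~x5 | x3) & (~~x5 | ~x3) & ~~x2 & ~x1) | (~~((x5 & ~x3) | (~x5 & x3) | ~x2) & x1)   [De Morgan]
= ((~x5 | x3) & (x5 | ~x3) & ~~x2 & ~x1) | (~~((x5 & ~x3) | (~x5 & x3) | ~x2) & x1)   [double negation]
= ((~x5 | x3) & (x5 | ~x3) & x2 & ~x1) | (~~((x5 & ~x3) | (~x5 & x3) | ~x2) & x1)   [double negation]
= ((~x5 | x3) & (x5 | ~x3) & x2 & ~x1) | (((x5 & ~x3) | (~x5 & x3) | ~x2) & x1)   [double negation]
= (~x5 & x5 & x2 & ~x1) | (~x5 & ~x3 & x2 & ~x1) | (x3 & x5 & x2 & ~x1) | (x3 & ~x3 & x2 & ~x1) | (x5 & ~x3 & x1) | (~x5 & x3 & x1) | (~x2 & x1)   [distribute & over |]
= (~x5 & ~x3 & x2 & ~x1) | (x3 & x5 & x2 & ~x1) | (x5 & ~x3 & x1) | (~x5 & x3 & x1) | (~x2 & x1)   [simplify]

(~x5 & ~x3 & x2 & ~x1) | (x3 & x5 & x2 & ~x1) | (x5 & ~x3 & x1) | (~x5 & x3 & x1) | (~x2 & x1)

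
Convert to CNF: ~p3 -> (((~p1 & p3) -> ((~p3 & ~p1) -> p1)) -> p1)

p3 | p1

~p3 -> (((~p1 & p3) -> ((~p3 & ~p1) -> p1)) -> p1)
⇔ ~~p3 | (((~p1 & p3) -> ((~p3 & ~p1) -> p1)) -> p1)   (eliminate ->)
⇔ ~~p3 | ~((~p1 & p3) -> ((~p3 & ~p1) -> p1)) | p1   (eliminate ->)
⇔ ~~p3 | ~(~(~p1 & p3) | ((~p3 & ~p1) -> p1)) | p1   (eliminate ->)
⇔ ~~p3 | ~(~(~p1 & p3) | ~(~p3 & ~p1) | p1) | p1   (eliminate ->)
⇔ p3 | ~(~(~p1 & p3) | ~(~p3 & ~p1) | p1) | p1   (double negation)
⇔ p3 | (~~(~p1 & p3) & ~~(~p3 & ~p1) & ~p1) | p1   (De Morgan)
⇔ p3 | (~p1 & p3 & ~~(~p3 & ~p1) & ~p1) | p1   (double negation)
⇔ p3 | (~p1 & p3 & ~p3 & ~p1 & ~p1) | p1   (double negation)
⇔ (p3 | ~p1 | p1) & (p3 | p3 | p1) & (p3 | ~p3 | p1) & (p3 | ~p1 | p1) & (p3 | ~p1 | p1)   (distribute | over &)
⇔ p3 | p1   (simplify)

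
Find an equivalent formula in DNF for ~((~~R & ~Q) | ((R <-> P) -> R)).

~R & ~P

~((~~R & ~Q) | ((R <-> P) -> R))
≡ ~((~~R & ~Q) | ~(R <-> P) | R)   [eliminate ->]
≡ ~((~~R & ~Q) | ~((R -> P) & (P -> R)) | R)   [eliminate <->]
≡ ~((~~R & ~Q) | ~((~R | P) & (P -> R)) | R)   [eliminate ->]
≡ ~((~~R & ~Q) | ~((~R | P) & (~P | R)) | R)   [eliminate ->]
≡ ~(~~R & ~Q) & ~~((~R | P) & (~P | R)) & ~R   [De Morgan]
≡ (~~~R | ~~Q) & ~~((~R | P) & (~P | R)) & ~R   [De Morgan]
≡ (~R | ~~Q) & ~~((~R | P) & (~P | R)) & ~R   [double negation]
≡ (~R | Q) & ~~((~R | P) & (~P | R)) & ~R   [double negation]
≡ (~R | Q) & (~R | P) & (~P | R) & ~R   [double negation]
≡ (~R & ~R & ~P & ~R) | (~R & ~R & R & ~R) | (~R & P & ~P & ~R) | (~R & P & R & ~R) | (Q & ~R & ~P & ~R) | (Q & ~R & R & ~R) | (Q & P & ~P & ~R) | (Q & P & R & ~R)   [distribute & over |]
≡ ~R & ~P   [simplify]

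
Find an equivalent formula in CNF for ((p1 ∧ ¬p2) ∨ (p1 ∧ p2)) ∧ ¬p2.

p1 ∧ ¬p2

((p1 ∧ ¬p2) ∨ (p1 ∧ p2)) ∧ ¬p2
≡ (p1 ∨ p1) ∧ (p1 ∨ p2) ∧ (¬p2 ∨ p1) ∧ (¬p2 ∨ p2) ∧ ¬p2   (distribute ∨ over ∧)
≡ p1 ∧ ¬p2   (simplify)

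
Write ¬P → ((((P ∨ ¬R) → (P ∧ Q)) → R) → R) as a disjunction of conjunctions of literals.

P ∨ R

¬P → ((((P ∨ ¬R) → (P ∧ Q)) → R) → R)
≡ ¬¬P ∨ ((((P ∨ ¬R) → (P ∧ Q)) → R) → R)   — eliminate →
≡ ¬¬P ∨ ¬(((P ∨ ¬R) → (P ∧ Q)) → R) ∨ R   — eliminate →
≡ ¬¬P ∨ ¬(¬((P ∨ ¬R) → (P ∧ Q)) ∨ R) ∨ R   — eliminate →
≡ ¬¬P ∨ ¬(¬(¬(P ∨ ¬R) ∨ (P ∧ Q)) ∨ R) ∨ R   — eliminate →
≡ P ∨ ¬(¬(¬(P ∨ ¬R) ∨ (P ∧ Q)) ∨ R) ∨ R   — double negation
≡ P ∨ (¬¬(¬(P ∨ ¬R) ∨ (P ∧ Q)) ∧ ¬R) ∨ R   — De Morgan
≡ P ∨ ((¬(P ∨ ¬R) ∨ (P ∧ Q)) ∧ ¬R) ∨ R   — double negation
≡ P ∨ (((¬P ∧ ¬¬R) ∨ (P ∧ Q)) ∧ ¬R) ∨ R   — De Morgan
≡ P ∨ (((¬P ∧ R) ∨ (P ∧ Q)) ∧ ¬R) ∨ R   — double negation
≡ P ∨ (¬P ∧ R ∧ ¬R) ∨ (P ∧ Q ∧ ¬R) ∨ R   — distribute ∧ over ∨
≡ P ∨ R   — simplify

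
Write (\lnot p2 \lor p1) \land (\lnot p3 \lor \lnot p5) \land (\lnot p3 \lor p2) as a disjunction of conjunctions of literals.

(\lnot p2 \land \lnot p3) \lor (p1 \land \lnot p3) \lor (p1 \land \lnot p5 \land p2)

(\lnot p2 \lor p1) \land (\lnot p3 \lor \lnot p5) \land (\lnot p3 \lor p2)
⇔ (\lnot p2 \land \lnot p3 \land \lnot p3) \lor (\lnot p2 \land \lnot p3 \land p2) \lor (\lnot p2 \land \lnot p5 \land \lnot p3) \lor (\lnot p2 \land \lnot p5 \land p2) \lor (p1 \land \lnot p3 \land \lnot p3) \lor (p1 \land \lnot p3 \land p2) \lor (p1 \land \lnot p5 \land \lnot p3) \lor (p1 \land \lnot p5 \land p2)   [distribute \land over \lor]
⇔ (\lnot p2 \land \lnot p3) \lor (p1 \land \lnot p3) \lor (p1 \land \lnot p5 \land p2)   [simplify]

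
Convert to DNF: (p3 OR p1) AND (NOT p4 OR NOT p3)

(p3 OR p1) AND (NOT p4 OR NOT p3)
= (p3 AND NOT p4) OR (p3 AND NOT p3) OR (p1 AND NOT p4) OR (p1 AND NOT p3)
= (p3 AND NOT p4) OR (p1 AND NOT p4) OR (p1 AND NOT p3)

(p3 AND NOT p4) OR (p1 AND NOT p4) OR (p1 AND NOT p3)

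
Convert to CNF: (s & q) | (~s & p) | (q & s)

(s & q) | (~s & p) | (q & s)
≡ (s | ~s | q) & (s | ~s | s) & (s | p | q) & (s | p | s) & (q | ~s | q) & (q | ~s | s) & (q | p | q) & (q | p | s)
≡ (s | p) & (q | ~s) & (q | p)

(s | p) & (q | ~s) & (q | p)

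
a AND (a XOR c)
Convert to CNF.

a AND (NOT a OR NOT c)

a AND (a XOR c)
≡ a AND (a OR c) AND NOT (a AND c)   — expand XOR
≡ a AND (a OR c) AND (NOT a OR NOT c)   — De Morgan
≡ a AND (NOT a OR NOT c)   — simplify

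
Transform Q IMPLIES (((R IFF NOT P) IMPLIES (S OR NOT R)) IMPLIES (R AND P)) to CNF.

Q IMPLIES (((R IFF NOT P) IMPLIES (S OR NOT R)) IMPLIES (R AND P))
= NOT Q OR (((R IFF NOT P) IMPLIES (S OR NOT R)) IMPLIES (R AND P))   [eliminate IMPLIES]
= NOT Q OR NOT ((R IFF NOT P) IMPLIES (S OR NOT R)) OR (R AND P)   [eliminate IMPLIES]
= NOT Q OR NOT (NOT (R IFF NOT P) OR S OR NOT R) OR (R AND P)   [eliminate IMPLIES]
= NOT Q OR NOT (NOT ((R IMPLIES NOT P) AND (NOT P IMPLIES R)) OR S OR NOT R) OR (R AND P)   [eliminate IFF]
= NOT Q OR NOT (NOT ((NOT R OR NOT P) AND (NOT P IMPLIES R)) OR S OR NOT R) OR (R AND P)   [eliminate IMPLIES]
= NOT Q OR NOT (NOT ((NOT R OR NOT P) AND (NOT NOT P OR R)) OR S OR NOT R) OR (R AND P)   [eliminate IMPLIES]
= NOT Q OR (NOT NOT ((NOT R OR NOT P) AND (NOT NOT P OR R)) AND NOT S AND NOT NOT R) OR (R AND P)   [De Morgan]
= NOT Q OR ((NOT R OR NOT P) AND (NOT NOT P OR R) AND NOT S AND NOT NOT R) OR (R AND P)   [double negation]
= NOT Q OR ((NOT R OR NOT P) AND (P OR R) AND NOT S AND NOT NOT R) OR (R AND P)   [double negation]
= NOT Q OR ((NOT R OR NOT P) AND (P OR R) AND NOT S AND R) OR (R AND P)   [double negation]
= (NOT Q OR NOT R OR NOT P OR R) AND (NOT Q OR NOT R OR NOT P OR P) AND (NOT Q OR P OR R OR R) AND (NOT Q OR P OR R OR P) AND (NOT Q OR NOT S OR R) AND (NOT Q OR NOT S OR P) AND (NOT Q OR R OR R) AND (NOT Q OR R OR P)   [distribute OR over AND]
= (NOT Q OR NOT S OR P) AND (NOT Q OR R)   [simplify]

(NOT Q OR NOT S OR P) AND (NOT Q OR R)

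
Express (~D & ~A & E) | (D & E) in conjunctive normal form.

(~D & ~A & E) | (D & E)
⇔ (~D | D) & (~D | E) & (~A | D) & (~A | E) & (E | D) & (E | E)   [distribute | over &]
⇔ (~A | D) & E   [simplify]

(~A | D) & E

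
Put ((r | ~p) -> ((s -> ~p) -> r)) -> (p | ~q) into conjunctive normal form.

((r | ~p) -> ((s -> ~p) -> r)) -> (p | ~q)
≡ ~((r | ~p) -> ((s -> ~p) -> r)) | p | ~q   [eliminate ->]
≡ ~(~(r | ~p) | ((s -> ~p) -> r)) | p | ~q   [eliminate ->]
≡ ~(~(r | ~p) | ~(s -> ~p) | r) | p | ~q   [eliminate ->]
≡ ~(~(r | ~p) | ~(~s | ~p) | r) | p | ~q   [eliminate ->]
≡ (~~(r | ~p) & ~~(~s | ~p) & ~r) | p | ~q   [De Morgan]
≡ ((r | ~p) & ~~(~s | ~p) & ~r) | p | ~q   [double negation]
≡ ((r | ~p) & (~s | ~p) & ~r) | p | ~q   [double negation]
≡ (r | ~p | p | ~q) & (~s | ~p | p | ~q) & (~r | p | ~q)   [distribute | over &]
≡ ~r | p | ~q   [simplify]

~r | p | ~q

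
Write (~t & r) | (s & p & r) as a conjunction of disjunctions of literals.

(~t | s) & (~t | p) & r

(~t & r) | (s & p & r)
≡ (~t | s) & (~t | p) & (~t | r) & (r | s) & (r | p) & (r | r)   — distribute | over &
≡ (~t | s) & (~t | p) & r   — simplify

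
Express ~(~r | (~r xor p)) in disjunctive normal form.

~(~r | (~r xor p))
≡ ~(~r | (~r & ~p) | (~~r & p))   [expand xor]
≡ ~~r & ~(~r & ~p) & ~(~~r & p)   [De Morgan]
≡ r & ~(~r & ~p) & ~(~~r & p)   [double negation]
≡ r & (~~r | ~~p) & ~(~~r & p)   [De Morgan]
≡ r & (r | ~~p) & ~(~~r & p)   [double negation]
≡ r & (r | p) & ~(~~r & p)   [double negation]
≡ r & (r | p) & (~~~r | ~p)   [De Morgan]
≡ r & (r | p) & (~r | ~p)   [double negation]
≡ (r & r & ~r) | (r & r & ~p) | (r & p & ~r) | (r & p & ~p)   [distribute & over |]
≡ r & ~p   [simplify]

r & ~p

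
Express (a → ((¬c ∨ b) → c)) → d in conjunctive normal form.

(a ∨ d) ∧ (¬c ∨ d)

(a → ((¬c ∨ b) → c)) → d
= ¬(a → ((¬c ∨ b) → c)) ∨ d   — eliminate →
= ¬(¬a ∨ ((¬c ∨ b) → c)) ∨ d   — eliminate →
= ¬(¬a ∨ ¬(¬c ∨ b) ∨ c) ∨ d   — eliminate →
= (¬¬a ∧ ¬¬(¬c ∨ b) ∧ ¬c) ∨ d   — De Morgan
= (a ∧ ¬¬(¬c ∨ b) ∧ ¬c) ∨ d   — double negation
= (a ∧ (¬c ∨ b) ∧ ¬c) ∨ d   — double negation
= (a ∨ d) ∧ (¬c ∨ b ∨ d) ∧ (¬c ∨ d)   — distribute ∨ over ∧
= (a ∨ d) ∧ (¬c ∨ d)   — simplify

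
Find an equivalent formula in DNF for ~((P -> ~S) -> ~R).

(~P & R) | (~S & R)

~((P -> ~S) -> ~R)
⇔ ~(~(P -> ~S) | ~R)   [eliminate ->]
⇔ ~(~(~P | ~S) | ~R)   [eliminate ->]
⇔ ~~(~P | ~S) & ~~R   [De Morgan]
⇔ (~P | ~S) & ~~R   [double negation]
⇔ (~P | ~S) & R   [double negation]
⇔ (~P & R) | (~S & R)   [distribute & over |]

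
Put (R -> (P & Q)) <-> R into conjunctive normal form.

R & (~R | P) & (~R | Q)

(R -> (P & Q)) <-> R
⇔ ((R -> (P & Q)) -> R) & (R -> (R -> (P & Q)))   [eliminate <->]
⇔ (~(R -> (P & Q)) | R) & (R -> (R -> (P & Q)))   [eliminate ->]
⇔ (~(~R | (P & Q)) | R) & (R -> (R -> (P & Q)))   [eliminate ->]
⇔ (~(~R | (P & Q)) | R) & (~R | (R -> (P & Q)))   [eliminate ->]
⇔ (~(~R | (P & Q)) | R) & (~R | ~R | (P & Q))   [eliminate ->]
⇔ ((~~R & ~(P & Q)) | R) & (~R | ~R | (P & Q))   [De Morgan]
⇔ ((R & ~(P & Q)) | R) & (~R | ~R | (P & Q))   [double negation]
⇔ ((R & (~P | ~Q)) | R) & (~R | ~R | (P & Q))   [De Morgan]
⇔ (R | R) & (~P | ~Q | R) & (~R | ~R | P) & (~R | ~R | Q)   [distribute | over &]
⇔ R & (~R | P) & (~R | Q)   [simplify]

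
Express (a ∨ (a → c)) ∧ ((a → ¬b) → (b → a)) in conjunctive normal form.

(a ∨ (a → c)) ∧ ((a → ¬b) → (b → a))
= (a ∨ ¬a ∨ c) ∧ ((a → ¬b) → (b → a))   [eliminate →]
= (a ∨ ¬a ∨ c) ∧ (¬(a → ¬b) ∨ (b → a))   [eliminate →]
= (a ∨ ¬a ∨ c) ∧ (¬(¬a ∨ ¬b) ∨ (b → a))   [eliminate →]
= (a ∨ ¬a ∨ c) ∧ (¬(¬a ∨ ¬b) ∨ ¬b ∨ a)   [eliminate →]
= (a ∨ ¬a ∨ c) ∧ ((¬¬a ∧ ¬¬b) ∨ ¬b ∨ a)   [De Morgan]
= (a ∨ ¬a ∨ c) ∧ ((a ∧ ¬¬b) ∨ ¬b ∨ a)   [double negation]
= (a ∨ ¬a ∨ c) ∧ ((a ∧ b) ∨ ¬b ∨ a)   [double negation]
= (a ∨ ¬a ∨ c) ∧ (a ∨ ¬b ∨ a) ∧ (b ∨ ¬b ∨ a)   [distribute ∨ over ∧]
= a ∨ ¬b   [simplify]

a ∨ ¬b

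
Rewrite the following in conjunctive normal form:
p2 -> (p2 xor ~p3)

~p2 | p3

p2 -> (p2 xor ~p3)
⇔ ~p2 | (p2 xor ~p3)   (eliminate ->)
⇔ ~p2 | ((p2 | ~p3) & ~(p2 & ~p3))   (expand xor)
⇔ ~p2 | ((p2 | ~p3) & (~p2 | ~~p3))   (De Morgan)
⇔ ~p2 | ((p2 | ~p3) & (~p2 | p3))   (double negation)
⇔ (~p2 | p2 | ~p3) & (~p2 | ~p2 | p3)   (distribute | over &)
⇔ ~p2 | p3   (simplify)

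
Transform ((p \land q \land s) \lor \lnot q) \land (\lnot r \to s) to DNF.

((p \land q \land s) \lor \lnot q) \land (\lnot r \to s)
= ((p \land q \land s) \lor \lnot q) \land (\lnot \lnot r \lor s)   (eliminate \to)
= ((p \land q \land s) \lor \lnot q) \land (r \lor s)   (double negation)
= (p \land q \land s \land r) \lor (p \land q \land s \land s) \lor (\lnot q \land r) \lor (\lnot q \land s)   (distribute \land over \lor)
= (p \land q \land s) \lor (\lnot q \land r) \lor (\lnot q \land s)   (simplify)

(p \land q \land s) \lor (\lnot q \land r) \lor (\lnot q \land s)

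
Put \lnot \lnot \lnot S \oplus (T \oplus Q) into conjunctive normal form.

\lnot \lnot \lnot S \oplus (T \oplus Q)
≡ (\lnot \lnot \lnot S \lor (T \oplus Q)) \land \lnot (\lnot \lnot \lnot S \land (T \oplus Q))   [expand \oplus]
≡ (\lnot \lnot \lnot S \lor ((T \lor Q) \land \lnot (T \land Q))) \land \lnot (\lnot \lnot \lnot S \land (T \oplus Q))   [expand \oplus]
≡ (\lnot \lnot \lnot S \lor ((T \lor Q) \land \lnot (T \land Q))) \land \lnot (\lnot \lnot \lnot S \land (T \lor Q) \land \lnot (T \land Q))   [expand \oplus]
≡ (\lnot S \lor ((T \lor Q) \land \lnot (T \land Q))) \land \lnot (\lnot \lnot \lnot S \land (T \lor Q) \land \lnot (T \land Q))   [double negation]
≡ (\lnot S \lor ((T \lor Q) \land (\lnot T \lor \lnot Q))) \land \lnot (\lnot \lnot \lnot S \land (T \lor Q) \land \lnot (T \land Q))   [De Morgan]
≡ (\lnot S \lor ((T \lor Q) \land (\lnot T \lor \lnot Q))) \land (\lnot \lnot \lnot \lnot S \lor \lnot (T \lor Q) \lor \lnot \lnot (T \land Q))   [De Morgan]
≡ (\lnot S \lor ((T \lor Q) \land (\lnot T \lor \lnot Q))) \land (\lnot \lnot S \lor \lnot (T \lor Q) \lor \lnot \lnot (T \land Q))   [double negation]
≡ (\lnot S \lor ((T \lor Q) \land (\lnot T \lor \lnot Q))) \land (S \lor \lnot (T \lor Q) \lor \lnot \lnot (T \land Q))   [double negation]
≡ (\lnot S \lor ((T \lor Q) \land (\lnot T \lor \lnot Q))) \land (S \lor (\lnot T \land \lnot Q) \lor \lnot \lnot (T \land Q))   [De Morgan]
≡ (\lnot S \lor ((T \lor Q) \land (\lnot T \lor \lnot Q))) \land (S \lor (\lnot T \land \lnot Q) \lor (T \land Q))   [double negation]
≡ (\lnot S \lor T \lor Q) \land (\lnot S \lor \lnot T \lor \lnot Q) \land (S \lor \lnot T \lor T) \land (S \lor \lnot T \lor Q) \land (S \lor \lnot Q \lor T) \land (S \lor \lnot Q \lor Q)   [distribute \lor over \land]
≡ (\lnot S \lor T \lor Q) \land (\lnot S \lor \lnot T \lor \lnot Q) \land (S \lor \lnot T \lor Q) \land (S \lor \lnot Q \lor T)   [simplify]

(\lnot S \lor T \lor Q) \land (\lnot S \lor \lnot T \lor \lnot Q) \land (S \lor \lnot T \lor Q) \land (S \lor \lnot Q \lor T)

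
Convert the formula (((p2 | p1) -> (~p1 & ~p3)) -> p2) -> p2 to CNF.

~p1 | p2

(((p2 | p1) -> (~p1 & ~p3)) -> p2) -> p2
= ~(((p2 | p1) -> (~p1 & ~p3)) -> p2) | p2   [eliminate ->]
= ~(~((p2 | p1) -> (~p1 & ~p3)) | p2) | p2   [eliminate ->]
= ~(~(~(p2 | p1) | (~p1 & ~p3)) | p2) | p2   [eliminate ->]
= (~~(~(p2 | p1) | (~p1 & ~p3)) & ~p2) | p2   [De Morgan]
= ((~(p2 | p1) | (~p1 & ~p3)) & ~p2) | p2   [double negation]
= (((~p2 & ~p1) | (~p1 & ~p3)) & ~p2) | p2   [De Morgan]
= (~p2 | ~p1 | p2) & (~p2 | ~p3 | p2) & (~p1 | ~p1 | p2) & (~p1 | ~p3 | p2) & (~p2 | p2)   [distribute | over &]
= ~p1 | p2   [simplify]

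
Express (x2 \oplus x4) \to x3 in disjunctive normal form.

(x2 \oplus x4) \to x3
≡ \lnot (x2 \oplus x4) \lor x3   — eliminate \to
≡ \lnot ((x2 \land \lnot x4) \lor (\lnot x2 \land x4)) \lor x3   — expand \oplus
≡ (\lnot (x2 \land \lnot x4) \land \lnot (\lnot x2 \land x4)) \lor x3   — De Morgan
≡ ((\lnot x2 \lor \lnot \lnot x4) \land \lnot (\lnot x2 \land x4)) \lor x3   — De Morgan
≡ ((\lnot x2 \lor x4) \land \lnot (\lnot x2 \land x4)) \lor x3   — double negation
≡ ((\lnot x2 \lor x4) \land (\lnot \lnot x2 \lor \lnot x4)) \lor x3   — De Morgan
≡ ((\lnot x2 \lor x4) \land (x2 \lor \lnot x4)) \lor x3   — double negation
≡ (\lnot x2 \land x2) \lor (\lnot x2 \land \lnot x4) \lor (x4 \land x2) \lor (x4 \land \lnot x4) \lor x3   — distribute \land over \lor
≡ (\lnot x2 \land \lnot x4) \lor (x4 \land x2) \lor x3   — simplify

(\lnot x2 \land \lnot x4) \lor (x4 \land x2) \lor x3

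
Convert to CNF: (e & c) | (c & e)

e & c

(e & c) | (c & e)
≡ (e | c) & (e | e) & (c | c) & (c | e)   [distribute | over &]
≡ e & c   [simplify]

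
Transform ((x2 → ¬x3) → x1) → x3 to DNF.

((x2 → ¬x3) → x1) → x3
≡ ¬((x2 → ¬x3) → x1) ∨ x3   [eliminate →]
≡ ¬(¬(x2 → ¬x3) ∨ x1) ∨ x3   [eliminate →]
≡ ¬(¬(¬x2 ∨ ¬x3) ∨ x1) ∨ x3   [eliminate →]
≡ (¬¬(¬x2 ∨ ¬x3) ∧ ¬x1) ∨ x3   [De Morgan]
≡ ((¬x2 ∨ ¬x3) ∧ ¬x1) ∨ x3   [double negation]
≡ (¬x2 ∧ ¬x1) ∨ (¬x3 ∧ ¬x1) ∨ x3   [distribute ∧ over ∨]

(¬x2 ∧ ¬x1) ∨ (¬x3 ∧ ¬x1) ∨ x3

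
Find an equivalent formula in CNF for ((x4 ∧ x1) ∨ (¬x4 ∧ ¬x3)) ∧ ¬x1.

(x4 ∨ ¬x3) ∧ (x1 ∨ ¬x4) ∧ (x1 ∨ ¬x3) ∧ ¬x1

((x4 ∧ x1) ∨ (¬x4 ∧ ¬x3)) ∧ ¬x1
≡ (x4 ∨ ¬x4) ∧ (x4 ∨ ¬x3) ∧ (x1 ∨ ¬x4) ∧ (x1 ∨ ¬x3) ∧ ¬x1   [distribute ∨ over ∧]
≡ (x4 ∨ ¬x3) ∧ (x1 ∨ ¬x4) ∧ (x1 ∨ ¬x3) ∧ ¬x1   [simplify]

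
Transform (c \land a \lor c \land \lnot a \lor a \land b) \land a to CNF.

(c \land a \lor c \land \lnot a \lor a \land b) \land a
= (c \lor c \lor a) \land (c \lor c \lor b) \land (c \lor \lnot a \lor a) \land (c \lor \lnot a \lor b) \land (a \lor c \lor a) \land (a \lor c \lor b) \land (a \lor \lnot a \lor a) \land (a \lor \lnot a \lor b) \land a
= (c \lor b) \land a

(c \lor b) \land a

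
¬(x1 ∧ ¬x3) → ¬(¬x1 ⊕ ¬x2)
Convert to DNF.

¬(x1 ∧ ¬x3) → ¬(¬x1 ⊕ ¬x2)
≡ ¬¬(x1 ∧ ¬x3) ∨ ¬(¬x1 ⊕ ¬x2)   — eliminate →
≡ ¬¬(x1 ∧ ¬x3) ∨ ¬((¬x1 ∧ ¬¬x2) ∨ (¬¬x1 ∧ ¬x2))   — expand ⊕
≡ (x1 ∧ ¬x3) ∨ ¬((¬x1 ∧ ¬¬x2) ∨ (¬¬x1 ∧ ¬x2))   — double negation
≡ (x1 ∧ ¬x3) ∨ (¬(¬x1 ∧ ¬¬x2) ∧ ¬(¬¬x1 ∧ ¬x2))   — De Morgan
≡ (x1 ∧ ¬x3) ∨ ((¬¬x1 ∨ ¬¬¬x2) ∧ ¬(¬¬x1 ∧ ¬x2))   — De Morgan
≡ (x1 ∧ ¬x3) ∨ ((x1 ∨ ¬¬¬x2) ∧ ¬(¬¬x1 ∧ ¬x2))   — double negation
≡ (x1 ∧ ¬x3) ∨ ((x1 ∨ ¬x2) ∧ ¬(¬¬x1 ∧ ¬x2))   — double negation
≡ (x1 ∧ ¬x3) ∨ ((x1 ∨ ¬x2) ∧ (¬¬¬x1 ∨ ¬¬x2))   — De Morgan
≡ (x1 ∧ ¬x3) ∨ ((x1 ∨ ¬x2) ∧ (¬x1 ∨ ¬¬x2))   — double negation
≡ (x1 ∧ ¬x3) ∨ ((x1 ∨ ¬x2) ∧ (¬x1 ∨ x2))   — double negation
≡ (x1 ∧ ¬x3) ∨ (x1 ∧ ¬x1) ∨ (x1 ∧ x2) ∨ (¬x2 ∧ ¬x1) ∨ (¬x2 ∧ x2)   — distribute ∧ over ∨
≡ (x1 ∧ ¬x3) ∨ (x1 ∧ x2) ∨ (¬x2 ∧ ¬x1)   — simplify

(x1 ∧ ¬x3) ∨ (x1 ∧ x2) ∨ (¬x2 ∧ ¬x1)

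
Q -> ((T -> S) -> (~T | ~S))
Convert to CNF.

~Q | ~S | ~T

Q -> ((T -> S) -> (~T | ~S))
⇔ ~Q | ((T -> S) -> (~T | ~S))   (eliminate ->)
⇔ ~Q | ~(T -> S) | ~T | ~S   (eliminate ->)
⇔ ~Q | ~(~T | S) | ~T | ~S   (eliminate ->)
⇔ ~Q | (~~T & ~S) | ~T | ~S   (De Morgan)
⇔ ~Q | (T & ~S) | ~T | ~S   (double negation)
⇔ (~Q | T | ~T | ~S) & (~Q | ~S | ~T | ~S)   (distribute | over &)
⇔ ~Q | ~S | ~T   (simplify)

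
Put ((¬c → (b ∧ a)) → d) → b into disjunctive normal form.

((¬c → (b ∧ a)) → d) → b
≡ ¬((¬c → (b ∧ a)) → d) ∨ b   — eliminate →
≡ ¬(¬(¬c → (b ∧ a)) ∨ d) ∨ b   — eliminate →
≡ ¬(¬(¬¬c ∨ (b ∧ a)) ∨ d) ∨ b   — eliminate →
≡ (¬¬(¬¬c ∨ (b ∧ a)) ∧ ¬d) ∨ b   — De Morgan
≡ ((¬¬c ∨ (b ∧ a)) ∧ ¬d) ∨ b   — double negation
≡ ((c ∨ (b ∧ a)) ∧ ¬d) ∨ b   — double negation
≡ (c ∧ ¬d) ∨ (b ∧ a ∧ ¬d) ∨ b   — distribute ∧ over ∨
≡ (c ∧ ¬d) ∨ b   — simplify

(c ∧ ¬d) ∨ b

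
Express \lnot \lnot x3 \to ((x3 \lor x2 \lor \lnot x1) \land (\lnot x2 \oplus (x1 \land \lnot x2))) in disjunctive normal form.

\lnot \lnot x3 \to ((x3 \lor x2 \lor \lnot x1) \land (\lnot x2 \oplus (x1 \land \lnot x2)))
≡ \lnot \lnot \lnot x3 \lor ((x3 \lor x2 \lor \lnot x1) \land (\lnot x2 \oplus (x1 \land \lnot x2)))   [eliminate \to]
≡ \lnot \lnot \lnot x3 \lor ((x3 \lor x2 \lor \lnot x1) \land ((\lnot x2 \land \lnot (x1 \land \lnot x2)) \lor (\lnot \lnot x2 \land x1 \land \lnot x2)))   [expand \oplus]
≡ \lnot x3 \lor ((x3 \lor x2 \lor \lnot x1) \land ((\lnot x2 \land \lnot (x1 \land \lnot x2)) \lor (\lnot \lnot x2 \land x1 \land \lnot x2)))   [double negation]
≡ \lnot x3 \lor ((x3 \lor x2 \lor \lnot x1) \land ((\lnot x2 \land (\lnot x1 \lor \lnot \lnot x2)) \lor (\lnot \lnot x2 \land x1 \land \lnot x2)))   [De Morgan]
≡ \lnot x3 \lor ((x3 \lor x2 \lor \lnot x1) \land ((\lnot x2 \land (\lnot x1 \lor x2)) \lor (\lnot \lnot x2 \land x1 \land \lnot x2)))   [double negation]
≡ \lnot x3 \lor ((x3 \lor x2 \lor \lnot x1) \land ((\lnot x2 \land (\lnot x1 \lor x2)) \lor (x2 \land x1 \land \lnot x2)))   [double negation]
≡ \lnot x3 \lor (x3 \land \lnot x2 \land \lnot x1) \lor (x3 \land \lnot x2 \land x2) \lor (x3 \land x2 \land x1 \land \lnot x2) \lor (x2 \land \lnot x2 \land \lnot x1) \lor (x2 \land \lnot x2 \land x2) \lor (x2 \land x2 \land x1 \land \lnot x2) \lor (\lnot x1 \land \lnot x2 \land \lnot x1) \lor (\lnot x1 \land \lnot x2 \land x2) \lor (\lnot x1 \land x2 \land x1 \land \lnot x2)   [distribute \land over \lor]
≡ \lnot x3 \lor (\lnot x1 \land \lnot x2)   [simplify]

\lnot x3 \lor (\lnot x1 \land \lnot x2)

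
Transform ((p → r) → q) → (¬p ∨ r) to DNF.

((p → r) → q) → (¬p ∨ r)
⇔ ¬((p → r) → q) ∨ ¬p ∨ r
⇔ ¬(¬(p → r) ∨ q) ∨ ¬p ∨ r
⇔ ¬(¬(¬p ∨ r) ∨ q) ∨ ¬p ∨ r
⇔ (¬¬(¬p ∨ r) ∧ ¬q) ∨ ¬p ∨ r
⇔ ((¬p ∨ r) ∧ ¬q) ∨ ¬p ∨ r
⇔ (¬p ∧ ¬q) ∨ (r ∧ ¬q) ∨ ¬p ∨ r
⇔ ¬p ∨ r

¬p ∨ r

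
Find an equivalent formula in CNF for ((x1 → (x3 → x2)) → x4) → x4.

((x1 → (x3 → x2)) → x4) → x4
≡ ¬((x1 → (x3 → x2)) → x4) ∨ x4   [eliminate →]
≡ ¬(¬(x1 → (x3 → x2)) ∨ x4) ∨ x4   [eliminate →]
≡ ¬(¬(¬x1 ∨ (x3 → x2)) ∨ x4) ∨ x4   [eliminate →]
≡ ¬(¬(¬x1 ∨ ¬x3 ∨ x2) ∨ x4) ∨ x4   [eliminate →]
≡ ¬¬(¬x1 ∨ ¬x3 ∨ x2) ∧ ¬x4 ∨ x4   [De Morgan]
≡ (¬x1 ∨ ¬x3 ∨ x2) ∧ ¬x4 ∨ x4   [double negation]
≡ (¬x1 ∨ ¬x3 ∨ x2 ∨ x4) ∧ (¬x4 ∨ x4)   [distribute ∨ over ∧]
≡ ¬x1 ∨ ¬x3 ∨ x2 ∨ x4   [simplify]

¬x1 ∨ ¬x3 ∨ x2 ∨ x4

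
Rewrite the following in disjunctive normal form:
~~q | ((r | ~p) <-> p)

~~q | ((r | ~p) <-> p)
⇔ ~~q | (((r | ~p) -> p) & (p -> (r | ~p)))
⇔ ~~q | ((~(r | ~p) | p) & (p -> (r | ~p)))
⇔ ~~q | ((~(r | ~p) | p) & (~p | r | ~p))
⇔ q | ((~(r | ~p) | p) & (~p | r | ~p))
⇔ q | (((~r & ~~p) | p) & (~p | r | ~p))
⇔ q | (((~r & p) | p) & (~p | r | ~p))
⇔ q | (~r & p & ~p) | (~r & p & r) | (~r & p & ~p) | (p & ~p) | (p & r) | (p & ~p)
⇔ q | (p & r)

q | (p & r)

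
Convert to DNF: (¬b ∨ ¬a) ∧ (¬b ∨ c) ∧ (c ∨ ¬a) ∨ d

¬b ∧ c ∨ ¬b ∧ ¬a ∨ ¬a ∧ c ∨ d

(¬b ∨ ¬a) ∧ (¬b ∨ c) ∧ (c ∨ ¬a) ∨ d
≡ ¬b ∧ ¬b ∧ c ∨ ¬b ∧ ¬b ∧ ¬a ∨ ¬b ∧ c ∧ c ∨ ¬b ∧ c ∧ ¬a ∨ ¬a ∧ ¬b ∧ c ∨ ¬a ∧ ¬b ∧ ¬a ∨ ¬a ∧ c ∧ c ∨ ¬a ∧ c ∧ ¬a ∨ d   (distribute ∧ over ∨)
≡ ¬b ∧ c ∨ ¬b ∧ ¬a ∨ ¬a ∧ c ∨ d   (simplify)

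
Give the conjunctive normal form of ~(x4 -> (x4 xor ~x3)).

~(x4 -> (x4 xor ~x3))
≡ ~(~x4 | (x4 xor ~x3))   [eliminate ->]
≡ ~(~x4 | ((x4 | ~x3) & ~(x4 & ~x3)))   [expand xor]
≡ ~~x4 & ~((x4 | ~x3) & ~(x4 & ~x3))   [De Morgan]
≡ x4 & ~((x4 | ~x3) & ~(x4 & ~x3))   [double negation]
≡ x4 & (~(x4 | ~x3) | ~~(x4 & ~x3))   [De Morgan]
≡ x4 & ((~x4 & ~~x3) | ~~(x4 & ~x3))   [De Morgan]
≡ x4 & ((~x4 & x3) | ~~(x4 & ~x3))   [double negation]
≡ x4 & ((~x4 & x3) | (x4 & ~x3))   [double negation]
≡ x4 & (~x4 | x4) & (~x4 | ~x3) & (x3 | x4) & (x3 | ~x3)   [distribute | over &]
≡ x4 & (~x4 | ~x3)   [simplify]

x4 & (~x4 | ~x3)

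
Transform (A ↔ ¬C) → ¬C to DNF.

(A ∧ C) ∨ ¬C

(A ↔ ¬C) → ¬C
= ¬(A ↔ ¬C) ∨ ¬C
= ¬((A → ¬C) ∧ (¬C → A)) ∨ ¬C
= ¬((¬A ∨ ¬C) ∧ (¬C → A)) ∨ ¬C
= ¬((¬A ∨ ¬C) ∧ (¬¬C ∨ A)) ∨ ¬C
= ¬(¬A ∨ ¬C) ∨ ¬(¬¬C ∨ A) ∨ ¬C
= (¬¬A ∧ ¬¬C) ∨ ¬(¬¬C ∨ A) ∨ ¬C
= (A ∧ ¬¬C) ∨ ¬(¬¬C ∨ A) ∨ ¬C
= (A ∧ C) ∨ ¬(¬¬C ∨ A) ∨ ¬C
= (A ∧ C) ∨ (¬¬¬C ∧ ¬A) ∨ ¬C
= (A ∧ C) ∨ (¬C ∧ ¬A) ∨ ¬C
= (A ∧ C) ∨ ¬C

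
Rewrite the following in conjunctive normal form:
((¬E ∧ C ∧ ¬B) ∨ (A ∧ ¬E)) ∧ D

¬E ∧ (C ∨ A) ∧ (¬B ∨ A) ∧ D

((¬E ∧ C ∧ ¬B) ∨ (A ∧ ¬E)) ∧ D
≡ (¬E ∨ A) ∧ (¬E ∨ ¬E) ∧ (C ∨ A) ∧ (C ∨ ¬E) ∧ (¬B ∨ A) ∧ (¬B ∨ ¬E) ∧ D
≡ ¬E ∧ (C ∨ A) ∧ (¬B ∨ A) ∧ D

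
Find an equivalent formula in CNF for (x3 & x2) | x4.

(x3 & x2) | x4
= (x3 | x4) & (x2 | x4)   [distribute | over &]

(x3 | x4) & (x2 | x4)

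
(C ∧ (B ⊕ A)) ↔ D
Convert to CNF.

(¬C ∨ ¬B ∨ A ∨ D) ∧ (¬C ∨ ¬A ∨ B ∨ D) ∧ (¬D ∨ C) ∧ (¬D ∨ B ∨ A) ∧ (¬D ∨ ¬B ∨ ¬A)

(C ∧ (B ⊕ A)) ↔ D
⇔ ((C ∧ (B ⊕ A)) → D) ∧ (D → (C ∧ (B ⊕ A)))   [eliminate ↔]
⇔ (¬(C ∧ (B ⊕ A)) ∨ D) ∧ (D → (C ∧ (B ⊕ A)))   [eliminate →]
⇔ (¬(C ∧ (B ∨ A) ∧ ¬(B ∧ A)) ∨ D) ∧ (D → (C ∧ (B ⊕ A)))   [expand ⊕]
⇔ (¬(C ∧ (B ∨ A) ∧ ¬(B ∧ A)) ∨ D) ∧ (¬D ∨ (C ∧ (B ⊕ A)))   [eliminate →]
⇔ (¬(C ∧ (B ∨ A) ∧ ¬(B ∧ A)) ∨ D) ∧ (¬D ∨ (C ∧ (B ∨ A) ∧ ¬(B ∧ A)))   [expand ⊕]
⇔ (¬C ∨ ¬(B ∨ A) ∨ ¬¬(B ∧ A) ∨ D) ∧ (¬D ∨ (C ∧ (B ∨ A) ∧ ¬(B ∧ A)))   [De Morgan]
⇔ (¬C ∨ (¬B ∧ ¬A) ∨ ¬¬(B ∧ A) ∨ D) ∧ (¬D ∨ (C ∧ (B ∨ A) ∧ ¬(B ∧ A)))   [De Morgan]
⇔ (¬C ∨ (¬B ∧ ¬A) ∨ (B ∧ A) ∨ D) ∧ (¬D ∨ (C ∧ (B ∨ A) ∧ ¬(B ∧ A)))   [double negation]
⇔ (¬C ∨ (¬B ∧ ¬A) ∨ (B ∧ A) ∨ D) ∧ (¬D ∨ (C ∧ (B ∨ A) ∧ (¬B ∨ ¬A)))   [De Morgan]
⇔ (¬C ∨ ¬B ∨ B ∨ D) ∧ (¬C ∨ ¬B ∨ A ∨ D) ∧ (¬C ∨ ¬A ∨ B ∨ D) ∧ (¬C ∨ ¬A ∨ A ∨ D) ∧ (¬D ∨ C) ∧ (¬D ∨ B ∨ A) ∧ (¬D ∨ ¬B ∨ ¬A)   [distribute ∨ over ∧]
⇔ (¬C ∨ ¬B ∨ A ∨ D) ∧ (¬C ∨ ¬A ∨ B ∨ D) ∧ (¬D ∨ C) ∧ (¬D ∨ B ∨ A) ∧ (¬D ∨ ¬B ∨ ¬A)   [simplify]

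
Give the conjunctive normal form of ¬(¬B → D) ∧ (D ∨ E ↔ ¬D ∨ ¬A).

¬B ∧ ¬D ∧ (D ∨ E)

¬(¬B → D) ∧ (D ∨ E ↔ ¬D ∨ ¬A)
≡ ¬(¬¬B ∨ D) ∧ (D ∨ E ↔ ¬D ∨ ¬A)   (eliminate →)
≡ ¬(¬¬B ∨ D) ∧ (D ∨ E → ¬D ∨ ¬A) ∧ (¬D ∨ ¬A → D ∨ E)   (eliminate ↔)
≡ ¬(¬¬B ∨ D) ∧ (¬(D ∨ E) ∨ ¬D ∨ ¬A) ∧ (¬D ∨ ¬A → D ∨ E)   (eliminate →)
≡ ¬(¬¬B ∨ D) ∧ (¬(D ∨ E) ∨ ¬D ∨ ¬A) ∧ (¬(¬D ∨ ¬A) ∨ D ∨ E)   (eliminate →)
≡ ¬¬¬B ∧ ¬D ∧ (¬(D ∨ E) ∨ ¬D ∨ ¬A) ∧ (¬(¬D ∨ ¬A) ∨ D ∨ E)   (De Morgan)
≡ ¬B ∧ ¬D ∧ (¬(D ∨ E) ∨ ¬D ∨ ¬A) ∧ (¬(¬D ∨ ¬A) ∨ D ∨ E)   (double negation)
≡ ¬B ∧ ¬D ∧ (¬D ∧ ¬E ∨ ¬D ∨ ¬A) ∧ (¬(¬D ∨ ¬A) ∨ D ∨ E)   (De Morgan)
≡ ¬B ∧ ¬D ∧ (¬D ∧ ¬E ∨ ¬D ∨ ¬A) ∧ (¬¬D ∧ ¬¬A ∨ D ∨ E)   (De Morgan)
≡ ¬B ∧ ¬D ∧ (¬D ∧ ¬E ∨ ¬D ∨ ¬A) ∧ (D ∧ ¬¬A ∨ D ∨ E)   (double negation)
≡ ¬B ∧ ¬D ∧ (¬D ∧ ¬E ∨ ¬D ∨ ¬A) ∧ (D ∧ A ∨ D ∨ E)   (double negation)
≡ ¬B ∧ ¬D ∧ (¬D ∨ ¬D ∨ ¬A) ∧ (¬E ∨ ¬D ∨ ¬A) ∧ (D ∨ D ∨ E) ∧ (A ∨ D ∨ E)   (distribute ∨ over ∧)
≡ ¬B ∧ ¬D ∧ (D ∨ E)   (simplify)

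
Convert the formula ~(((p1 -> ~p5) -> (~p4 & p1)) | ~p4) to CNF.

(~p1 | ~p5) & p4

~(((p1 -> ~p5) -> (~p4 & p1)) | ~p4)
≡ ~(~(p1 -> ~p5) | (~p4 & p1) | ~p4)
≡ ~(~(~p1 | ~p5) | (~p4 & p1) | ~p4)
≡ ~~(~p1 | ~p5) & ~(~p4 & p1) & ~~p4
≡ (~p1 | ~p5) & ~(~p4 & p1) & ~~p4
≡ (~p1 | ~p5) & (~~p4 | ~p1) & ~~p4
≡ (~p1 | ~p5) & (p4 | ~p1) & ~~p4
≡ (~p1 | ~p5) & (p4 | ~p1) & p4
≡ (~p1 | ~p5) & p4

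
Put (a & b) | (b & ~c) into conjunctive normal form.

(a & b) | (b & ~c)
⇔ (a | b) & (a | ~c) & (b | b) & (b | ~c)   [distribute | over &]
⇔ (a | ~c) & b   [simplify]

(a | ~c) & b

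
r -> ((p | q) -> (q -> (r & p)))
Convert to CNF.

r -> ((p | q) -> (q -> (r & p)))
≡ ~r | ((p | q) -> (q -> (r & p)))   [eliminate ->]
≡ ~r | ~(p | q) | (q -> (r & p))   [eliminate ->]
≡ ~r | ~(p | q) | ~q | (r & p)   [eliminate ->]
≡ ~r | (~p & ~q) | ~q | (r & p)   [De Morgan]
≡ (~r | ~p | ~q | r) & (~r | ~p | ~q | p) & (~r | ~q | ~q | r) & (~r | ~q | ~q | p)   [distribute | over &]
≡ ~r | ~q | p   [simplify]

~r | ~q | p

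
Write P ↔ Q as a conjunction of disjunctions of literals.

P ↔ Q
≡ (P → Q) ∧ (Q → P)   — eliminate ↔
≡ (¬P ∨ Q) ∧ (Q → P)   — eliminate →
≡ (¬P ∨ Q) ∧ (¬Q ∨ P)   — eliminate →

(¬P ∨ Q) ∧ (¬Q ∨ P)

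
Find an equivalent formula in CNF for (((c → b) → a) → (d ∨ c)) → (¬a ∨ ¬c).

¬c ∨ ¬a

(((c → b) → a) → (d ∨ c)) → (¬a ∨ ¬c)
≡ ¬(((c → b) → a) → (d ∨ c)) ∨ ¬a ∨ ¬c   — eliminate →
≡ ¬(¬((c → b) → a) ∨ d ∨ c) ∨ ¬a ∨ ¬c   — eliminate →
≡ ¬(¬(¬(c → b) ∨ a) ∨ d ∨ c) ∨ ¬a ∨ ¬c   — eliminate →
≡ ¬(¬(¬(¬c ∨ b) ∨ a) ∨ d ∨ c) ∨ ¬a ∨ ¬c   — eliminate →
≡ (¬¬(¬(¬c ∨ b) ∨ a) ∧ ¬d ∧ ¬c) ∨ ¬a ∨ ¬c   — De Morgan
≡ ((¬(¬c ∨ b) ∨ a) ∧ ¬d ∧ ¬c) ∨ ¬a ∨ ¬c   — double negation
≡ (((¬¬c ∧ ¬b) ∨ a) ∧ ¬d ∧ ¬c) ∨ ¬a ∨ ¬c   — De Morgan
≡ (((c ∧ ¬b) ∨ a) ∧ ¬d ∧ ¬c) ∨ ¬a ∨ ¬c   — double negation
≡ (c ∨ a ∨ ¬a ∨ ¬c) ∧ (¬b ∨ a ∨ ¬a ∨ ¬c) ∧ (¬d ∨ ¬a ∨ ¬c) ∧ (¬c ∨ ¬a ∨ ¬c)   — distribute ∨ over ∧
≡ ¬c ∨ ¬a   — simplify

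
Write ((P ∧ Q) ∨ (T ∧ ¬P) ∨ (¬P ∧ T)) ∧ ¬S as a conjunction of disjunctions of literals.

(P ∨ T) ∧ (Q ∨ T) ∧ (Q ∨ ¬P) ∧ ¬S

((P ∧ Q) ∨ (T ∧ ¬P) ∨ (¬P ∧ T)) ∧ ¬S
= (P ∨ T ∨ ¬P) ∧ (P ∨ T ∨ T) ∧ (P ∨ ¬P ∨ ¬P) ∧ (P ∨ ¬P ∨ T) ∧ (Q ∨ T ∨ ¬P) ∧ (Q ∨ T ∨ T) ∧ (Q ∨ ¬P ∨ ¬P) ∧ (Q ∨ ¬P ∨ T) ∧ ¬S   [distribute ∨ over ∧]
= (P ∨ T) ∧ (Q ∨ T) ∧ (Q ∨ ¬P) ∧ ¬S   [simplify]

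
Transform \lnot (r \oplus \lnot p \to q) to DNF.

\lnot (r \oplus \lnot p \to q)
≡ \lnot (\lnot (r \oplus \lnot p) \lor q)   [eliminate \to]
≡ \lnot (\lnot (r \land \lnot \lnot p \lor \lnot r \land \lnot p) \lor q)   [expand \oplus]
≡ \lnot \lnot (r \land \lnot \lnot p \lor \lnot r \land \lnot p) \land \lnot q   [De Morgan]
≡ (r \land \lnot \lnot p \lor \lnot r \land \lnot p) \land \lnot q   [double negation]
≡ (r \land p \lor \lnot r \land \lnot p) \land \lnot q   [double negation]
≡ r \land p \land \lnot q \lor \lnot r \land \lnot p \land \lnot q   [distribute \land over \lor]

r \land p \land \lnot q \lor \lnot r \land \lnot p \land \lnot q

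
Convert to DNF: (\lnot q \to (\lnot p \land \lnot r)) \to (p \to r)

(\lnot q \land p) \lor \lnot p \lor r

(\lnot q \to (\lnot p \land \lnot r)) \to (p \to r)
≡ \lnot (\lnot q \to (\lnot p \land \lnot r)) \lor (p \to r)   (eliminate \to)
≡ \lnot (\lnot \lnot q \lor (\lnot p \land \lnot r)) \lor (p \to r)   (eliminate \to)
≡ \lnot (\lnot \lnot q \lor (\lnot p \land \lnot r)) \lor \lnot p \lor r   (eliminate \to)
≡ (\lnot \lnot \lnot q \land \lnot (\lnot p \land \lnot r)) \lor \lnot p \lor r   (De Morgan)
≡ (\lnot q \land \lnot (\lnot p \land \lnot r)) \lor \lnot p \lor r   (double negation)
≡ (\lnot q \land (\lnot \lnot p \lor \lnot \lnot r)) \lor \lnot p \lor r   (De Morgan)
≡ (\lnot q \land (p \lor \lnot \lnot r)) \lor \lnot p \lor r   (double negation)
≡ (\lnot q \land (p \lor r)) \lor \lnot p \lor r   (double negation)
≡ (\lnot q \land p) \lor (\lnot q \land r) \lor \lnot p \lor r   (distribute \land over \lor)
≡ (\lnot q \land p) \lor \lnot p \lor r   (simplify)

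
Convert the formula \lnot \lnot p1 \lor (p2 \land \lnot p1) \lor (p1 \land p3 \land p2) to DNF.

\lnot \lnot p1 \lor (p2 \land \lnot p1) \lor (p1 \land p3 \land p2)
≡ p1 \lor (p2 \land \lnot p1) \lor (p1 \land p3 \land p2)   — double negation
≡ p1 \lor (p2 \land \lnot p1)   — simplify

p1 \lor (p2 \land \lnot p1)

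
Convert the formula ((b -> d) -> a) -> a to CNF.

~b | d | a

((b -> d) -> a) -> a
≡ ~((b -> d) -> a) | a   (eliminate ->)
≡ ~(~(b -> d) | a) | a   (eliminate ->)
≡ ~(~(~b | d) | a) | a   (eliminate ->)
≡ (~~(~b | d) & ~a) | a   (De Morgan)
≡ ((~b | d) & ~a) | a   (double negation)
≡ (~b | d | a) & (~a | a)   (distribute | over &)
≡ ~b | d | a   (simplify)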